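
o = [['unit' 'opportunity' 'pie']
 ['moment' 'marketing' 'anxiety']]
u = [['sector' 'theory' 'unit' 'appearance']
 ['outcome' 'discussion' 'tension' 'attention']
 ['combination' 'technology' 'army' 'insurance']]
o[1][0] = 'moment'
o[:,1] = ['opportunity', 'marketing']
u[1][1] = 'discussion'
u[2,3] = 'insurance'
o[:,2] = ['pie', 'anxiety']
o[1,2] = 'anxiety'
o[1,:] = ['moment', 'marketing', 'anxiety']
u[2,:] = ['combination', 'technology', 'army', 'insurance']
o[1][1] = 'marketing'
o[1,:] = ['moment', 'marketing', 'anxiety']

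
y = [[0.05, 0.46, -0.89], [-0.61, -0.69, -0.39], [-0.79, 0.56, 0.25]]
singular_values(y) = [1.0, 1.0, 1.0]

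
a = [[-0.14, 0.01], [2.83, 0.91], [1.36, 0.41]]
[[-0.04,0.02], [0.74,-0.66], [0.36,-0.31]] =a @ [[0.30, -0.13], [-0.12, -0.32]]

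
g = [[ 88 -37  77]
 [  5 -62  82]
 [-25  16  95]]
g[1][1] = -62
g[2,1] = 16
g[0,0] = 88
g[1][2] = 82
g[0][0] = 88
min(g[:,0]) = -25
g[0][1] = -37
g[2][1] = 16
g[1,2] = 82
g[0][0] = 88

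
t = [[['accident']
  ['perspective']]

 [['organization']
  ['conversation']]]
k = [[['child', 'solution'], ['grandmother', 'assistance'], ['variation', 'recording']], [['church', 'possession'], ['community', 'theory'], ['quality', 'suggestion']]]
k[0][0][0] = 'child'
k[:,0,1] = ['solution', 'possession']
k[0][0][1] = 'solution'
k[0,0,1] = 'solution'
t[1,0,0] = 'organization'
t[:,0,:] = [['accident'], ['organization']]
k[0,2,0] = 'variation'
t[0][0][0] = 'accident'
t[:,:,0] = [['accident', 'perspective'], ['organization', 'conversation']]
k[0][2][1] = 'recording'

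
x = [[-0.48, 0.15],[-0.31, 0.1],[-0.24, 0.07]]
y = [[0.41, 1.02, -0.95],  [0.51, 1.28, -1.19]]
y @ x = [[-0.29, 0.10],[-0.36, 0.12]]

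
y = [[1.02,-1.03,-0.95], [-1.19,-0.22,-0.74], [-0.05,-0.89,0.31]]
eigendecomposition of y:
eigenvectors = [[-0.49, -0.5, 0.37], [-0.77, 0.66, -0.66], [-0.42, -0.56, 0.65]]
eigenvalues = [-1.39, 1.31, 1.18]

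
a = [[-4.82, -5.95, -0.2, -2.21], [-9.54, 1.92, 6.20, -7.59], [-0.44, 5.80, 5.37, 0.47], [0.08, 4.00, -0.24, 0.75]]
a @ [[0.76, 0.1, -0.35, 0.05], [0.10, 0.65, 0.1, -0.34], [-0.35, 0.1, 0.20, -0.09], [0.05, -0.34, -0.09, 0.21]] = [[-4.30, -3.62, 1.25, 1.34],[-9.61, 3.49, 5.45, -3.28],[-1.61, 4.1, 1.77, -2.38],[0.58, 2.33, 0.26, -1.18]]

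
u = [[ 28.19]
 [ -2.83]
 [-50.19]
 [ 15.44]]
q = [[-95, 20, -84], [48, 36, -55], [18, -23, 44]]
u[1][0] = -2.83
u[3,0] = 15.44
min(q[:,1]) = -23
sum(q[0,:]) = -159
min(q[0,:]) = -95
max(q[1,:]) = 48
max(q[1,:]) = 48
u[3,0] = 15.44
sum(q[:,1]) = 33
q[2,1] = -23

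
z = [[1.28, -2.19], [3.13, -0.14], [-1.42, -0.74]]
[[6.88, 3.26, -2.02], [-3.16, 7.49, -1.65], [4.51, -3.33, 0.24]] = z @[[-1.18, 2.39, -0.50], [-3.83, -0.09, 0.63]]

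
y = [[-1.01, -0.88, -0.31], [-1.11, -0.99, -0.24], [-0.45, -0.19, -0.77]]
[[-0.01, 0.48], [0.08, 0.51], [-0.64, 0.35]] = y @ [[0.56,-0.68],  [-0.89,0.28],  [0.73,-0.12]]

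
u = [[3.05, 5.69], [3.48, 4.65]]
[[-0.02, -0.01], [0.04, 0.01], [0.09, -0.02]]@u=[[-0.10, -0.16], [0.16, 0.27], [0.2, 0.42]]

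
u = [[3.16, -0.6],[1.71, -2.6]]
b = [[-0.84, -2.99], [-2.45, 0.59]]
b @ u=[[-7.77, 8.28], [-6.73, -0.06]]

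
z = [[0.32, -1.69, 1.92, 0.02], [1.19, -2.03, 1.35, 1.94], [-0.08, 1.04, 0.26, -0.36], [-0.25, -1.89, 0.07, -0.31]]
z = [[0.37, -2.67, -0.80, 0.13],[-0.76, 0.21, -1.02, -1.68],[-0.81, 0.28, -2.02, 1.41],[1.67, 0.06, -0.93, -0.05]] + [[-0.05, 0.98, 2.72, -0.11], [1.95, -2.24, 2.37, 3.62], [0.73, 0.76, 2.28, -1.77], [-1.92, -1.95, 1.00, -0.26]]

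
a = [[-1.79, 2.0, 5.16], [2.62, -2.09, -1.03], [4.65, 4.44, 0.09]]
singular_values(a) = [6.46, 6.38, 2.24]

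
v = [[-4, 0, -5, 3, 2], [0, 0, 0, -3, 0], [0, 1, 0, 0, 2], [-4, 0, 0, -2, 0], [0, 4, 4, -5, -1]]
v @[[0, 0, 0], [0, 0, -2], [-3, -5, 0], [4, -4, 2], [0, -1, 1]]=[[27, 11, 8], [-12, 12, -6], [0, -2, 0], [-8, 8, -4], [-32, 1, -19]]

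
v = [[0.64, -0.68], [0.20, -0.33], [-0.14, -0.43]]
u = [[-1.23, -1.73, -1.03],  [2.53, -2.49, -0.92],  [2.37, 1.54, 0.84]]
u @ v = [[-0.99, 1.85], [1.25, -0.5], [1.71, -2.48]]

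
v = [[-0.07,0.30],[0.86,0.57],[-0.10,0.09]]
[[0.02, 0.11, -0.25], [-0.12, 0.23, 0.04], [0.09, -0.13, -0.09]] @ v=[[0.12,0.05], [0.20,0.10], [-0.11,-0.06]]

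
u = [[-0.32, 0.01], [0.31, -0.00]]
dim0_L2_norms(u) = [0.45, 0.01]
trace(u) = -0.32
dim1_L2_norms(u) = [0.32, 0.31]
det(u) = -0.00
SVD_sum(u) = [[-0.32, 0.01], [0.31, -0.0]] + [[0.0, 0.00], [0.0, 0.0]]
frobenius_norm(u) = 0.45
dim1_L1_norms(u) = [0.33, 0.31]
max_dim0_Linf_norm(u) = 0.32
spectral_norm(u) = 0.45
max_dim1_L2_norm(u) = 0.32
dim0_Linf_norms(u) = [0.32, 0.01]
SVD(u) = [[-0.72,  0.7], [0.7,  0.72]] @ diag([0.44559129197430825, 0.006957047985082122]) @ [[1.0, -0.02], [0.02, 1.0]]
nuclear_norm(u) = 0.45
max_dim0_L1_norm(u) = 0.63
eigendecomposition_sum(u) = [[-0.32, 0.01], [0.30, -0.01]] + [[0.00, 0.00], [0.01, 0.01]]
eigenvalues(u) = [-0.33, 0.01]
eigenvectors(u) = [[-0.73,-0.03],[0.69,-1.0]]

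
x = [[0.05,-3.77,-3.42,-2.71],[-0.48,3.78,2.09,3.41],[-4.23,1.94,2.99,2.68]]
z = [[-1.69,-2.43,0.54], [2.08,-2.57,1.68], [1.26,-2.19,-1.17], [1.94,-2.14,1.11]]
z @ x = [[-1.20, -1.77, 2.32, -2.26], [-5.77, -14.30, -7.46, -9.90], [6.06, -15.30, -12.38, -14.02], [-3.57, -13.25, -7.79, -9.58]]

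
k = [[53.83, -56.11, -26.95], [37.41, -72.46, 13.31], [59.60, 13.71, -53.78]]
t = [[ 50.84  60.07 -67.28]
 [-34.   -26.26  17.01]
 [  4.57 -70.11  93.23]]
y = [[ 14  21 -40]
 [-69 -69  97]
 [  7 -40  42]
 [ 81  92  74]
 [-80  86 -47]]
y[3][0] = 81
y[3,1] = 92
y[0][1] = 21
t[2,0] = 4.57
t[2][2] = 93.23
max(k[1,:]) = 37.41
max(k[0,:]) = 53.83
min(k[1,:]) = -72.46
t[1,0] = -34.0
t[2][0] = 4.57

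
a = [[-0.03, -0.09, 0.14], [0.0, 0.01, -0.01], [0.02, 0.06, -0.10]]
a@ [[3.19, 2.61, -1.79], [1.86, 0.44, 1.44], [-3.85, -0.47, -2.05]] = [[-0.8, -0.18, -0.36], [0.06, 0.01, 0.03], [0.56, 0.13, 0.26]]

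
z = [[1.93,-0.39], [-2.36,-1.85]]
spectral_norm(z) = 3.32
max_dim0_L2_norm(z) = 3.05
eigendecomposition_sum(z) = [[2.04, -0.2], [-1.2, 0.12]] + [[-0.11, -0.19], [-1.16, -1.97]]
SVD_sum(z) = [[1.41, 0.68], [-2.64, -1.28]] + [[0.52, -1.07], [0.28, -0.57]]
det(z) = -4.49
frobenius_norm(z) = 3.59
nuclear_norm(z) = 4.67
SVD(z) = [[-0.47,0.88],[0.88,0.47]] @ diag([3.32305916071913, 1.3514354643713722]) @ [[-0.9, -0.44], [0.44, -0.9]]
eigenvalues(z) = [2.16, -2.08]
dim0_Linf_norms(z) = [2.36, 1.85]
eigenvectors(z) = [[0.86,0.1], [-0.51,1.00]]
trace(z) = 0.08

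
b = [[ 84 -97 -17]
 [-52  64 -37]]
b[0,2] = -17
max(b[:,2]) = -17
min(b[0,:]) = -97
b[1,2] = -37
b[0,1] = -97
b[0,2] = -17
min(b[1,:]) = -52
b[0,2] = -17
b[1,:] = [-52, 64, -37]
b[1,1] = 64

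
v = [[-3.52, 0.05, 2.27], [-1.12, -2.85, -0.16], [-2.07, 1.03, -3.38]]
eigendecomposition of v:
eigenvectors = [[(-0.67+0j),-0.67-0.00j,-0.45+0.00j], [-0.00-0.35j,-0.00+0.35j,-0.90+0.00j], [(-0.1-0.64j),-0.10+0.64j,-0.00+0.00j]]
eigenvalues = [(-3.17+2.19j), (-3.17-2.19j), (-3.41+0j)]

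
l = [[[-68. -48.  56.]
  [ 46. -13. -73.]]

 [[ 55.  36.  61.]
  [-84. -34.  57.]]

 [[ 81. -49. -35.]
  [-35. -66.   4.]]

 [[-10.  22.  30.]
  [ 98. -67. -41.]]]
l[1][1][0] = -84.0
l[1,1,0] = -84.0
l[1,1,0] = -84.0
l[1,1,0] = -84.0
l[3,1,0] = 98.0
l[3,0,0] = -10.0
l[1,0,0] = 55.0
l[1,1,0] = -84.0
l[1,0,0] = 55.0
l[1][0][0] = 55.0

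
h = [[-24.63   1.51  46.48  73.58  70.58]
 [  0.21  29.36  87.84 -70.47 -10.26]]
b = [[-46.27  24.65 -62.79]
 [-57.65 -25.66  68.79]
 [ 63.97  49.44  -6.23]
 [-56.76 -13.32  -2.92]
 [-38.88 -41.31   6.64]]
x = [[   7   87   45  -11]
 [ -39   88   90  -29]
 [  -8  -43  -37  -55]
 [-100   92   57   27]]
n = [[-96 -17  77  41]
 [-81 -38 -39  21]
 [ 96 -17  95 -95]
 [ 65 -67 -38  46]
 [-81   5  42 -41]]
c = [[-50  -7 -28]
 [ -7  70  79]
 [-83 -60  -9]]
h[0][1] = 1.51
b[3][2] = -2.92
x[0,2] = 45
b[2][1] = 49.44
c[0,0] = -50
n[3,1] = -67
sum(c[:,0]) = -140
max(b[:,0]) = 63.97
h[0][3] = 73.58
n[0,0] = -96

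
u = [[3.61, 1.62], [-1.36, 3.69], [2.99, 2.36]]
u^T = [[3.61,-1.36,2.99], [1.62,3.69,2.36]]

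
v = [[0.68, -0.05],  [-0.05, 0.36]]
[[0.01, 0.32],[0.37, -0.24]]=v @ [[0.09, 0.43], [1.03, -0.61]]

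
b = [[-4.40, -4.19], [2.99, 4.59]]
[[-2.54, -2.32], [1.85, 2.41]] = b @ [[0.51,0.07],[0.07,0.48]]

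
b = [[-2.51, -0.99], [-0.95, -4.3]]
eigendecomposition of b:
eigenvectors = [[0.92, 0.41], [-0.39, 0.91]]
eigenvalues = [-2.09, -4.72]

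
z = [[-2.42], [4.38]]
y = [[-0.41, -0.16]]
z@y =[[0.99, 0.39], [-1.8, -0.70]]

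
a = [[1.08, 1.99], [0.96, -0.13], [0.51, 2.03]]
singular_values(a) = [3.07, 1.01]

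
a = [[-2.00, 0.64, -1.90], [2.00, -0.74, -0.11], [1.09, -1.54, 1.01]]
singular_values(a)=[3.81, 1.31, 0.96]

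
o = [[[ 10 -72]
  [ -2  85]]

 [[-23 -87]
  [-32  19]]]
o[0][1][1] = 85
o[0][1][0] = -2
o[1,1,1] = 19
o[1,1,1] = 19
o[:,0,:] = [[10, -72], [-23, -87]]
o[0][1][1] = 85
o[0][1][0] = -2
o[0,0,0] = 10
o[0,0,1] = -72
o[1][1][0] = -32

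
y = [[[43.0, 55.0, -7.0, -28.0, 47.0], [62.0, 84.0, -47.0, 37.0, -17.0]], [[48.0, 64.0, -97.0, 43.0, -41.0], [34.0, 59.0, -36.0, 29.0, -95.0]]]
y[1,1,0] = 34.0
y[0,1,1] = 84.0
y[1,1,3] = 29.0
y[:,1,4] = [-17.0, -95.0]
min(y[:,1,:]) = -95.0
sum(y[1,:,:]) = 8.0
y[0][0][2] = -7.0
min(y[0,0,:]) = -28.0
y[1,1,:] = [34.0, 59.0, -36.0, 29.0, -95.0]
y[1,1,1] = 59.0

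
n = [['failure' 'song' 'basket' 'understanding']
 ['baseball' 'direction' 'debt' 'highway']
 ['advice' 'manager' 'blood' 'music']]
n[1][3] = 'highway'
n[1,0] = 'baseball'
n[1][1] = 'direction'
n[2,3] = 'music'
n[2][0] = 'advice'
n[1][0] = 'baseball'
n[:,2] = ['basket', 'debt', 'blood']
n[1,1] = 'direction'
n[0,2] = 'basket'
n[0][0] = 'failure'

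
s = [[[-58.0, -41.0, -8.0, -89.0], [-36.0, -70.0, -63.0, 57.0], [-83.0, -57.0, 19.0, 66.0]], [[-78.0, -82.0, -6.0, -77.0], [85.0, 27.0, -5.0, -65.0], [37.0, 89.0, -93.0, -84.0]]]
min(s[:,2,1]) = -57.0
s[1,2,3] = -84.0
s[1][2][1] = 89.0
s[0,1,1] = -70.0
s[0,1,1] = -70.0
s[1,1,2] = -5.0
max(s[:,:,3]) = 66.0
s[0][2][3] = 66.0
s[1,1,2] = -5.0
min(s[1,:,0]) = -78.0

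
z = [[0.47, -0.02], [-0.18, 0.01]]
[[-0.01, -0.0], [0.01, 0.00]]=z @ [[-0.04, 0.00], [-0.2, 0.01]]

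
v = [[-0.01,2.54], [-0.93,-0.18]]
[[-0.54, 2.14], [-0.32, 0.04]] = v @ [[0.38, -0.21],[-0.21, 0.84]]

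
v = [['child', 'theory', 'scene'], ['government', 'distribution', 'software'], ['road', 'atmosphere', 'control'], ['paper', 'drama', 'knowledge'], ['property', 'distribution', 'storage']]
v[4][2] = 'storage'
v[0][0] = 'child'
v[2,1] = 'atmosphere'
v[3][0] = 'paper'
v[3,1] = 'drama'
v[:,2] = ['scene', 'software', 'control', 'knowledge', 'storage']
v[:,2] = ['scene', 'software', 'control', 'knowledge', 'storage']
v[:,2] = ['scene', 'software', 'control', 'knowledge', 'storage']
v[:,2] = ['scene', 'software', 'control', 'knowledge', 'storage']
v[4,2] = 'storage'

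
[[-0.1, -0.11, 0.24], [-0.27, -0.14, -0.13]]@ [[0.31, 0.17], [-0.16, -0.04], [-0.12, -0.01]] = [[-0.04, -0.02], [-0.05, -0.04]]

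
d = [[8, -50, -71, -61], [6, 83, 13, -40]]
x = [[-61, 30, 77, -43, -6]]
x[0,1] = 30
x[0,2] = 77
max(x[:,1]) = 30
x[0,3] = -43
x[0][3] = -43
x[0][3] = -43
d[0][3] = -61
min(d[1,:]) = -40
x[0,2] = 77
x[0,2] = 77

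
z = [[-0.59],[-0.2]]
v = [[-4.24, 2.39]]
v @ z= [[2.02]]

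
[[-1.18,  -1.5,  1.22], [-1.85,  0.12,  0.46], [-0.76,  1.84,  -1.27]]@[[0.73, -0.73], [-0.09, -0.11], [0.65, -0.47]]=[[0.07,0.45], [-1.06,1.12], [-1.55,0.95]]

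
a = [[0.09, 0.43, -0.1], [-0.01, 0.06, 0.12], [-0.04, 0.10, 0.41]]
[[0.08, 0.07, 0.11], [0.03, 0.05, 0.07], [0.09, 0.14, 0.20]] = a @ [[0.61,0.12,0.25], [0.12,0.21,0.3], [0.25,0.30,0.43]]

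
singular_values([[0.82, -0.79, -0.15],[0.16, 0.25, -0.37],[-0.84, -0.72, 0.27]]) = [1.24, 1.11, 0.28]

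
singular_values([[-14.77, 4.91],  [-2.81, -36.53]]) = [36.87, 15.01]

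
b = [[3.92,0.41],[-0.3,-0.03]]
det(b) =0.005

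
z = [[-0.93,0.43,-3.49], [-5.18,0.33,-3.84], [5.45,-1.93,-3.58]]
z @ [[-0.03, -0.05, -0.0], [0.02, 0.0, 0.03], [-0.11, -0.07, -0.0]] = [[0.42,  0.29,  0.01],[0.58,  0.53,  0.01],[0.19,  -0.02,  -0.06]]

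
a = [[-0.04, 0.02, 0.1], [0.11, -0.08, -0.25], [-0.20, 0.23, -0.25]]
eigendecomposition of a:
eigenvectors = [[0.70+0.00j, 0.08+0.24j, 0.08-0.24j], [(0.71+0j), -0.14-0.64j, (-0.14+0.64j)], [0.10+0.00j, (-0.72+0j), -0.72-0.00j]]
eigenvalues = [(-0.01+0j), (-0.18+0.27j), (-0.18-0.27j)]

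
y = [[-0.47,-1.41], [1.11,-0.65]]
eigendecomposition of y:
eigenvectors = [[(0.75+0j), 0.75-0.00j], [(0.05-0.66j), (0.05+0.66j)]]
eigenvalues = [(-0.56+1.25j), (-0.56-1.25j)]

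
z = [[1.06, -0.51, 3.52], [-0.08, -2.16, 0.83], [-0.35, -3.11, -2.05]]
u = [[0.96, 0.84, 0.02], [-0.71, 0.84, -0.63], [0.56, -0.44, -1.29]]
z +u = [[2.02, 0.33, 3.54], [-0.79, -1.32, 0.2], [0.21, -3.55, -3.34]]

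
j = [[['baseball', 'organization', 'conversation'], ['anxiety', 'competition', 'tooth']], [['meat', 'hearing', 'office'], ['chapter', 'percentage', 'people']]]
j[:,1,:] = [['anxiety', 'competition', 'tooth'], ['chapter', 'percentage', 'people']]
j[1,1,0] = 'chapter'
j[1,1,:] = ['chapter', 'percentage', 'people']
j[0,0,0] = 'baseball'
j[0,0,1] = 'organization'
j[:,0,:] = [['baseball', 'organization', 'conversation'], ['meat', 'hearing', 'office']]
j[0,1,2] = 'tooth'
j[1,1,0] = 'chapter'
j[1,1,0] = 'chapter'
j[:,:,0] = [['baseball', 'anxiety'], ['meat', 'chapter']]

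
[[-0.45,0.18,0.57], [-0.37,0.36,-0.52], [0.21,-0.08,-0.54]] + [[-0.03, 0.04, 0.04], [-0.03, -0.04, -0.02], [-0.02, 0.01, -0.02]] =[[-0.48, 0.22, 0.61],  [-0.40, 0.32, -0.54],  [0.19, -0.07, -0.56]]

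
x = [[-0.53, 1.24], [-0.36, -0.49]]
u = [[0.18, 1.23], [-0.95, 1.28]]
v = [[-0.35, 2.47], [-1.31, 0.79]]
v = x + u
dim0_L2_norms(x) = [0.64, 1.33]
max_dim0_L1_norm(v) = 3.26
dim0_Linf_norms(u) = [0.95, 1.28]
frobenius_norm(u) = 2.02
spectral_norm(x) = 1.39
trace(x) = -1.02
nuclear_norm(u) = 2.62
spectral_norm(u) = 1.88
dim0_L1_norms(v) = [1.66, 3.26]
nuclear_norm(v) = 3.81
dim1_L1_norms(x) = [1.77, 0.85]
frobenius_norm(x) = 1.48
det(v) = 2.96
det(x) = 0.71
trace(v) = 0.44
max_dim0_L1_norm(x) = 1.73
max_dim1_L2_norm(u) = 1.59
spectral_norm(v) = 2.72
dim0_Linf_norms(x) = [0.53, 1.24]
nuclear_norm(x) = 1.90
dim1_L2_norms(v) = [2.49, 1.53]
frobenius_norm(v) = 2.93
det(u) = 1.40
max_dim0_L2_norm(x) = 1.33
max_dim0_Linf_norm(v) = 2.47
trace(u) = 1.46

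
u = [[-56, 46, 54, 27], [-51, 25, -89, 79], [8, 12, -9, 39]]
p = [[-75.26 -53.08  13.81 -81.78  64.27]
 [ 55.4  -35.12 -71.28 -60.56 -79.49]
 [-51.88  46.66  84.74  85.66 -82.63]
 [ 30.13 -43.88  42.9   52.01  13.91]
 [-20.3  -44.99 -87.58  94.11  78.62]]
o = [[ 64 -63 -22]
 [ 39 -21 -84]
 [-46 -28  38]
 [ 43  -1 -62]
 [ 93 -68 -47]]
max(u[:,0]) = 8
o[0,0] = 64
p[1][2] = -71.28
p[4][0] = -20.3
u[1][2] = -89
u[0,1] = 46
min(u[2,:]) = -9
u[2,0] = 8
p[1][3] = -60.56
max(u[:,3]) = 79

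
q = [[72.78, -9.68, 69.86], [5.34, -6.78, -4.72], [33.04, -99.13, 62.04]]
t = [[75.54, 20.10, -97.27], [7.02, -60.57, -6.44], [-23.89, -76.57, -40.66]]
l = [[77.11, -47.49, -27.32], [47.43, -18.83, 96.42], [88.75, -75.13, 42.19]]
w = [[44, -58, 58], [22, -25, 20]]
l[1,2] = 96.42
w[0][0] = 44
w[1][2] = 20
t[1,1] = -60.57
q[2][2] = 62.04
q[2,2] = 62.04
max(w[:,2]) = 58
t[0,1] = 20.1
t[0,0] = 75.54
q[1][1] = -6.78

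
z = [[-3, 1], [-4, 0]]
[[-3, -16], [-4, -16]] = z @ [[1, 4], [0, -4]]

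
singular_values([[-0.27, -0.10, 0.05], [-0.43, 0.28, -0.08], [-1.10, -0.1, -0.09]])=[1.22, 0.32, 0.06]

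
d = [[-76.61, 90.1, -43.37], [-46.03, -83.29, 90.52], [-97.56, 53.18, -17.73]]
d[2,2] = -17.73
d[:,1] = [90.1, -83.29, 53.18]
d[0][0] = -76.61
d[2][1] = 53.18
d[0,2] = -43.37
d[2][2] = -17.73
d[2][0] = -97.56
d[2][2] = -17.73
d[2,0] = -97.56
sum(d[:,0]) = -220.2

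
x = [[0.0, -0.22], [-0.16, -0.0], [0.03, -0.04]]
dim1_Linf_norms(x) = [0.22, 0.16, 0.04]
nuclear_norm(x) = 0.39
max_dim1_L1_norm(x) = 0.22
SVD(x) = [[-0.98, -0.07], [0.04, -0.98], [-0.19, 0.17]] @ diag([0.2237434192193878, 0.1626003762480803]) @ [[-0.05,  1.0], [1.00,  0.05]]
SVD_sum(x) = [[0.01, -0.22], [-0.00, 0.01], [0.00, -0.04]] + [[-0.01,  -0.00], [-0.16,  -0.01], [0.03,  0.00]]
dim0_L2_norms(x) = [0.16, 0.22]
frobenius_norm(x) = 0.28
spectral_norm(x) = 0.22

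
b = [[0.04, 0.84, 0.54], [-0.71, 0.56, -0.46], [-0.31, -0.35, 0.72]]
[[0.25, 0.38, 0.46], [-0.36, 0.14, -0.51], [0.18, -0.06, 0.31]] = b @ [[0.28,0.03,0.39],[0.03,0.38,0.11],[0.39,0.11,0.65]]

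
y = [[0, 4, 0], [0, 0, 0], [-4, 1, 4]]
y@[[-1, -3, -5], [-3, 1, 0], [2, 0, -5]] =[[-12, 4, 0], [0, 0, 0], [9, 13, 0]]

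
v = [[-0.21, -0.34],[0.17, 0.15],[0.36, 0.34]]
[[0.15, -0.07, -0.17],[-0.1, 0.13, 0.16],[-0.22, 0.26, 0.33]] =v @ [[-0.41,1.26,1.05], [-0.2,-0.58,-0.14]]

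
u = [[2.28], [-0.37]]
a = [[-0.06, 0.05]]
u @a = [[-0.14, 0.11], [0.02, -0.02]]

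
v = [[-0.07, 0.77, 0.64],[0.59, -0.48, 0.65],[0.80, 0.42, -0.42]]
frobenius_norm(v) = 1.73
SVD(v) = [[0.86, -0.51, -0.01], [0.49, 0.82, 0.28], [-0.14, -0.24, 0.96]] @ diag([1.0052720605297594, 0.99929147942019, 0.9960143691114406]) @ [[0.12, 0.36, 0.92],[0.33, -0.89, 0.31],[0.94, 0.26, -0.22]]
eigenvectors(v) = [[-0.68+0.00j,  (-0.28-0.44j),  -0.28+0.44j], [-0.50+0.00j,  (0.61+0j),  (0.61-0j)], [(-0.53+0j),  (-0.22+0.55j),  -0.22-0.55j]]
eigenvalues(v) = [(1+0j), (-0.99+0.17j), (-0.99-0.17j)]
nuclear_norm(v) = 3.00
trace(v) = -0.97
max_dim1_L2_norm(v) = 1.0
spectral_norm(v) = 1.01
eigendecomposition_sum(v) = [[0.46+0.00j, (0.34+0j), 0.36+0.00j], [0.34+0.00j, 0.25+0.00j, (0.27+0j)], [0.36+0.00j, 0.27+0.00j, 0.29+0.00j]] + [[-0.27+0.04j, (0.21+0.23j), (0.14-0.28j)], [(0.12-0.29j), (-0.37+0.06j), (0.19+0.31j)], [(0.22+0.22j), 0.08-0.36j, (-0.35+0.06j)]] + [[-0.27-0.04j, (0.21-0.23j), (0.14+0.28j)],[0.12+0.29j, (-0.37-0.06j), 0.19-0.31j],[(0.22-0.22j), 0.08+0.36j, (-0.35-0.06j)]]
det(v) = 1.00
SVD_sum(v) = [[0.10,0.31,0.8],[0.06,0.18,0.46],[-0.02,-0.05,-0.13]] + [[-0.17, 0.46, -0.16], [0.27, -0.73, 0.25], [-0.08, 0.22, -0.08]] + [[-0.01,-0.0,0.00], [0.26,0.07,-0.06], [0.9,0.25,-0.21]]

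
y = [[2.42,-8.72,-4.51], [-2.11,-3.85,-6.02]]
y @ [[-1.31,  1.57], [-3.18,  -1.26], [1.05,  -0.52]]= [[19.82, 17.13], [8.69, 4.67]]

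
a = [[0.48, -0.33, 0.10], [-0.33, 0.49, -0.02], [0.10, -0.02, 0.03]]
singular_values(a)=[0.82, 0.18, 0.0]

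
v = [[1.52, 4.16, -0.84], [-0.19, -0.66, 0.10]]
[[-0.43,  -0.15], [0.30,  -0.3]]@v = [[-0.63, -1.69, 0.35], [0.51, 1.45, -0.28]]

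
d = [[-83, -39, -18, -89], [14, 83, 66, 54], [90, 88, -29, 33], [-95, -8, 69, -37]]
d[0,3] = -89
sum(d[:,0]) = -74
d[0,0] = -83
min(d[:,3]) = -89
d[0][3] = -89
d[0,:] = [-83, -39, -18, -89]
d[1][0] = 14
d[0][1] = -39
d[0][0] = -83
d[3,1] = -8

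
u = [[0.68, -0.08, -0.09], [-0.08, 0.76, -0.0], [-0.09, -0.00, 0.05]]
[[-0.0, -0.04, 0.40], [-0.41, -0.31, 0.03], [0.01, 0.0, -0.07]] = u@ [[-0.04,-0.12,0.54], [-0.55,-0.42,0.10], [0.21,-0.14,-0.42]]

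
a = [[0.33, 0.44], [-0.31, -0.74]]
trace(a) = -0.41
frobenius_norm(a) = 0.97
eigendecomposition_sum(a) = [[0.22, 0.10], [-0.07, -0.03]] + [[0.11, 0.34], [-0.24, -0.71]]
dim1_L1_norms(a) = [0.77, 1.05]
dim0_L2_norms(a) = [0.45, 0.86]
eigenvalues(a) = [0.18, -0.59]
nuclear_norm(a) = 1.08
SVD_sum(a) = [[0.25,0.48], [-0.37,-0.71]] + [[0.08, -0.04], [0.06, -0.03]]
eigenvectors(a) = [[0.95, -0.43], [-0.32, 0.90]]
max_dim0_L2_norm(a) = 0.86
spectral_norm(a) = 0.97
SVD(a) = [[-0.56,0.83], [0.83,0.56]] @ diag([0.9663098461939279, 0.11155842033960371]) @ [[-0.46, -0.89], [0.89, -0.46]]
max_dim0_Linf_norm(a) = 0.74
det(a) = -0.11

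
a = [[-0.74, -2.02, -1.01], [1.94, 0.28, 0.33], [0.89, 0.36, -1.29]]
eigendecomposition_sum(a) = [[-0.39+1.05j,(-1.05-0.04j),-0.40-0.22j], [(1.01+0.05j),0.24+0.92j,-0.08+0.40j], [0.36+0.17j,-0.05+0.38j,(-0.09+0.14j)]] + [[-0.39-1.05j, -1.05+0.04j, (-0.4+0.22j)], [(1.01-0.05j), (0.24-0.92j), (-0.08-0.4j)], [(0.36-0.17j), (-0.05-0.38j), (-0.09-0.14j)]] + [[0.03+0.00j, 0.09-0.00j, (-0.21+0j)], [(-0.07-0j), -0.21+0.00j, (0.5-0j)], [(0.16+0j), (0.46-0j), -1.10+0.00j]]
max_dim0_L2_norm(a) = 2.26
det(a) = -5.75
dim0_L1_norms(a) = [3.57, 2.66, 2.63]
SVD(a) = [[-0.78, -0.53, -0.34],[0.60, -0.47, -0.65],[0.19, -0.71, 0.68]] @ diag([2.7290773436311784, 1.8580815690137398, 1.1333444910398756]) @ [[0.7, 0.66, 0.27],[-0.62, 0.36, 0.69],[-0.36, 0.65, -0.67]]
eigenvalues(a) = [(-0.23+2.1j), (-0.23-2.1j), (-1.28+0j)]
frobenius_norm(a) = 3.49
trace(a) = -1.75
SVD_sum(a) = [[-1.48, -1.42, -0.58], [1.13, 1.08, 0.45], [0.35, 0.34, 0.14]] + [[0.61,-0.36,-0.68], [0.54,-0.32,-0.61], [0.82,-0.48,-0.92]] + [[0.14, -0.25, 0.25], [0.27, -0.48, 0.49], [-0.28, 0.50, -0.51]]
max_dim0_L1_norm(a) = 3.57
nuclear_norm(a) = 5.72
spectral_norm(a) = 2.73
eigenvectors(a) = [[(0.72+0j), 0.72-0.00j, 0.17+0.00j], [(-0.19-0.62j), (-0.19+0.62j), (-0.4+0j)], [(0.02-0.26j), (0.02+0.26j), 0.90+0.00j]]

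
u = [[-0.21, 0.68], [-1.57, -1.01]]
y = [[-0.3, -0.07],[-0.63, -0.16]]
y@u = [[0.17,-0.13], [0.38,-0.27]]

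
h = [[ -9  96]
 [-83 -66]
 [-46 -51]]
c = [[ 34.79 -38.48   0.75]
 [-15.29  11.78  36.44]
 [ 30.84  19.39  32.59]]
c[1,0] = -15.29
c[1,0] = -15.29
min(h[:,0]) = -83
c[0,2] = 0.75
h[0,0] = -9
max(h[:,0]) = -9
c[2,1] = 19.39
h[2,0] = -46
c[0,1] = -38.48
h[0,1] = 96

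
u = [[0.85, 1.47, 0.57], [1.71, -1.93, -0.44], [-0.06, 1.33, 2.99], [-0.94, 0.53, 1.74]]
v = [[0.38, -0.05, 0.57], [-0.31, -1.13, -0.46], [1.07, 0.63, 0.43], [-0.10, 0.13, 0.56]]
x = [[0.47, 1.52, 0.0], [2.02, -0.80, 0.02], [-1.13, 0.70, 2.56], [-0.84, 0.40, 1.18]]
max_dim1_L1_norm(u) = 4.38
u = v + x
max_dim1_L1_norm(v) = 2.13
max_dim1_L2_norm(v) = 1.31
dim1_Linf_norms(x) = [1.52, 2.02, 2.56, 1.18]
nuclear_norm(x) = 6.85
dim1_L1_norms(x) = [1.99, 2.84, 4.39, 2.42]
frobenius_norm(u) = 5.00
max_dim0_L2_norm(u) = 3.53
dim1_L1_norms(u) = [2.89, 4.08, 4.38, 3.21]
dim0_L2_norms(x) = [2.51, 1.9, 2.82]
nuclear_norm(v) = 3.17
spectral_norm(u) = 4.24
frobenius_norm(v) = 2.03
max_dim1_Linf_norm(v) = 1.13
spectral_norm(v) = 1.78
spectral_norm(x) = 3.48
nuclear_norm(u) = 7.94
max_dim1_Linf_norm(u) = 2.99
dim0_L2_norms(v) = [1.18, 1.3, 1.02]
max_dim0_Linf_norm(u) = 2.99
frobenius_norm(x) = 4.22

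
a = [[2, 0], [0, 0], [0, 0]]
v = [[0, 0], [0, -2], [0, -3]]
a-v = [[2, 0], [0, 2], [0, 3]]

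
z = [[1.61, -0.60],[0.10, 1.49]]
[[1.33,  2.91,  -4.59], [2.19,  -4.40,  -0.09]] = z @ [[1.34, 0.69, -2.8], [1.38, -3.0, 0.13]]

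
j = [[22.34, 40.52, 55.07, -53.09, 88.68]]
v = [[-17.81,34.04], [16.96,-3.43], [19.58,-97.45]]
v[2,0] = 19.58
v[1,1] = -3.43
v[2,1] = -97.45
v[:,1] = [34.04, -3.43, -97.45]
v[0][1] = 34.04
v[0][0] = -17.81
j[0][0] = 22.34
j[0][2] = 55.07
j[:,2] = [55.07]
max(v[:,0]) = 19.58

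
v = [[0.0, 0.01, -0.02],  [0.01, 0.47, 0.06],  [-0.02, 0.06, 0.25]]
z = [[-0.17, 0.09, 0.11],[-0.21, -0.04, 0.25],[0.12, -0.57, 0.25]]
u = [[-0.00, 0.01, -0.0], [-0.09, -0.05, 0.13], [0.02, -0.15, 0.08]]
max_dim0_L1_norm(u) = 0.21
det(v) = -0.00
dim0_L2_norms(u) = [0.09, 0.16, 0.15]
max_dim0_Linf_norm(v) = 0.47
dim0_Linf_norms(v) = [0.02, 0.47, 0.25]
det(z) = -0.00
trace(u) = 0.03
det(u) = 0.00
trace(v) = 0.72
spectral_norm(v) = 0.49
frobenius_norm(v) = 0.54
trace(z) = 0.04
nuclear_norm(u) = 0.33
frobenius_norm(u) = 0.24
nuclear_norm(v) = 0.72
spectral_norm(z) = 0.65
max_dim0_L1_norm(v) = 0.54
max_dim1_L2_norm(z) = 0.63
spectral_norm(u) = 0.21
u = v @ z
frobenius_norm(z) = 0.75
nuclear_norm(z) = 1.03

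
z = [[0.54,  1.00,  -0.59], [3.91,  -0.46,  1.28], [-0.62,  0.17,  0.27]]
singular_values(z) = [4.18, 1.27, 0.42]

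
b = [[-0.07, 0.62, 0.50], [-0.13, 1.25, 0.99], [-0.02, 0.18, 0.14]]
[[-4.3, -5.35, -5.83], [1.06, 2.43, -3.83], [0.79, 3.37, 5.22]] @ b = [[1.11, -10.4, -8.26], [-0.31, 3.01, 2.4], [-0.60, 5.64, 4.46]]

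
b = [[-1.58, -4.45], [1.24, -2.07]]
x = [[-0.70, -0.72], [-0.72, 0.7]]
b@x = [[4.31, -1.98], [0.62, -2.34]]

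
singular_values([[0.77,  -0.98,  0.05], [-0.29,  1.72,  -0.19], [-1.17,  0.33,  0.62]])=[2.23, 1.22, 0.21]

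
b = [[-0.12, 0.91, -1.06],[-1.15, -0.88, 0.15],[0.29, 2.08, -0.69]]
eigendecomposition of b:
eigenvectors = [[(0.5+0.31j), 0.50-0.31j, (-0.5+0j)], [(-0.2+0.39j), -0.20-0.39j, (0.49+0j)], [(0.68+0j), (0.68-0j), 0.72+0.00j]]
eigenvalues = [(-1.1+1.33j), (-1.1-1.33j), (0.52+0j)]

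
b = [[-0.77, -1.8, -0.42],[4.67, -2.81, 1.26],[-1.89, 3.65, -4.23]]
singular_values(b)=[7.6, 3.01, 1.83]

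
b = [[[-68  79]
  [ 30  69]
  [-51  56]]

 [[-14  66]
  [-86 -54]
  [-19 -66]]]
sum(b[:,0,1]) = 145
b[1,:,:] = [[-14, 66], [-86, -54], [-19, -66]]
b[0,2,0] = -51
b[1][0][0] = -14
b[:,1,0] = [30, -86]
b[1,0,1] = 66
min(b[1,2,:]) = -66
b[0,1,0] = 30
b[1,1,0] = -86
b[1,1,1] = -54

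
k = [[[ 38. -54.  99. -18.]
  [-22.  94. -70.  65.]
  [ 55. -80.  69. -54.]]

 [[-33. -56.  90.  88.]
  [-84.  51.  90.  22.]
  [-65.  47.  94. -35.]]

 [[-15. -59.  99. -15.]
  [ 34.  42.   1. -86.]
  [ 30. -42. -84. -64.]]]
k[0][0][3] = -18.0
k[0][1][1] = 94.0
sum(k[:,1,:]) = 137.0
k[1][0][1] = -56.0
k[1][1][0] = -84.0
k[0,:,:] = [[38.0, -54.0, 99.0, -18.0], [-22.0, 94.0, -70.0, 65.0], [55.0, -80.0, 69.0, -54.0]]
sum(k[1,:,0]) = -182.0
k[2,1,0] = 34.0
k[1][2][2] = 94.0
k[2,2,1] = -42.0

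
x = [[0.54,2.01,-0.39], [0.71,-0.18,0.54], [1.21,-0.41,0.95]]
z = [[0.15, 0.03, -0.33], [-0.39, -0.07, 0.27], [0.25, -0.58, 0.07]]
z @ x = [[-0.3, 0.43, -0.36], [0.07, -0.88, 0.37], [-0.19, 0.58, -0.34]]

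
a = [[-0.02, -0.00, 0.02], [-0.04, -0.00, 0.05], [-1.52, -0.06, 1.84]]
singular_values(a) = [2.39, 0.0, 0.0]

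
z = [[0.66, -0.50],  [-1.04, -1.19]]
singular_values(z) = [1.58, 0.83]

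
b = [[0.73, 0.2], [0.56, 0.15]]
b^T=[[0.73, 0.56], [0.20, 0.15]]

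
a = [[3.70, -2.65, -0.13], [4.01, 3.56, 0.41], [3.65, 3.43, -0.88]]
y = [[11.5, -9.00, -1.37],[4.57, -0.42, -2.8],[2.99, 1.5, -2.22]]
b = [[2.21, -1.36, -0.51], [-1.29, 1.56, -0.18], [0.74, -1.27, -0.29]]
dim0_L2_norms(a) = [6.56, 5.61, 0.98]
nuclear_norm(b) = 4.71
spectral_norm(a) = 7.44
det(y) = 31.95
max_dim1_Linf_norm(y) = 11.5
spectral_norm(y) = 15.38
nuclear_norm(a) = 12.76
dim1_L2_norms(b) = [2.64, 2.03, 1.5]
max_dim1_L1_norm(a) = 7.98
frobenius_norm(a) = 8.69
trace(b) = 3.48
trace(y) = 8.86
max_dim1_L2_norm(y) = 14.67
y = a @ b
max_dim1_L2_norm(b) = 2.64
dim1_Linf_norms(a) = [3.7, 4.01, 3.65]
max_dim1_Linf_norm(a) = 4.01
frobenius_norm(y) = 16.13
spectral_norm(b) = 3.55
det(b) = -1.06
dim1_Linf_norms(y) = [11.5, 4.57, 2.99]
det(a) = -30.21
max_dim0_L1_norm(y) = 19.06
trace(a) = 6.38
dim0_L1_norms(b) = [4.24, 4.19, 0.98]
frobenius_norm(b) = 3.66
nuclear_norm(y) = 20.65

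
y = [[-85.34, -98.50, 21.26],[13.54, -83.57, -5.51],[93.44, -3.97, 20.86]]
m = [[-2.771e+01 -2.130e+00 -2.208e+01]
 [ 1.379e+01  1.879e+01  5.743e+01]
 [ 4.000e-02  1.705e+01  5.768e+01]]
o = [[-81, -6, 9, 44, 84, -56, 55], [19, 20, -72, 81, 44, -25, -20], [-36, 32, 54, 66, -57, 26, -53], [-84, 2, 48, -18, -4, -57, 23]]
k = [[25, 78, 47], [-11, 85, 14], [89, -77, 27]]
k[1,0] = -11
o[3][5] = -57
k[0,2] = 47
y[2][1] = -3.97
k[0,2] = 47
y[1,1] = -83.57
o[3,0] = -84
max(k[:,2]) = 47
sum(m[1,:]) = 90.00999999999999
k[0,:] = [25, 78, 47]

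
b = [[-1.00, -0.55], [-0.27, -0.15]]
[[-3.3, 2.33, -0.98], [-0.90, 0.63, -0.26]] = b@ [[1.57, -2.37, 0.59], [3.15, 0.07, 0.7]]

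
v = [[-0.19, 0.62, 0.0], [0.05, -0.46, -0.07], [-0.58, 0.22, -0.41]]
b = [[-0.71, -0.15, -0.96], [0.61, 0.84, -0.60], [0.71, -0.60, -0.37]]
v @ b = [[0.51, 0.55, -0.19], [-0.37, -0.35, 0.25], [0.25, 0.52, 0.58]]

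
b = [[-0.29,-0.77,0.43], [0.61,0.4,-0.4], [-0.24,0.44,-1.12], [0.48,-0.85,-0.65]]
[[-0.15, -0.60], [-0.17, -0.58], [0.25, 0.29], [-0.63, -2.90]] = b @ [[-0.51, -1.64], [0.41, 1.86], [0.05, 0.82]]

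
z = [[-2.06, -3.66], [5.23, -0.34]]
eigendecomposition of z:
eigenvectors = [[(0.13-0.63j), (0.13+0.63j)],[(-0.77+0j), (-0.77-0j)]]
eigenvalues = [(-1.2+4.29j), (-1.2-4.29j)]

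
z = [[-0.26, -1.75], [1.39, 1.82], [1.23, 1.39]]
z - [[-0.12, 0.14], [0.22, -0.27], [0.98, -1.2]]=[[-0.14, -1.89], [1.17, 2.09], [0.25, 2.59]]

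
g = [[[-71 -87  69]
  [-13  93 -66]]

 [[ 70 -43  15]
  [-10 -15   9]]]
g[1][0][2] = 15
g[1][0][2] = 15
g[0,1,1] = 93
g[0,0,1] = -87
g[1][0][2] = 15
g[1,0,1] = -43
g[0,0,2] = 69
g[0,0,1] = -87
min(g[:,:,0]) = -71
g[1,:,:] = [[70, -43, 15], [-10, -15, 9]]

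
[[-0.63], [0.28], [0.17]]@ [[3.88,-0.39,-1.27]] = [[-2.44, 0.25, 0.8], [1.09, -0.11, -0.36], [0.66, -0.07, -0.22]]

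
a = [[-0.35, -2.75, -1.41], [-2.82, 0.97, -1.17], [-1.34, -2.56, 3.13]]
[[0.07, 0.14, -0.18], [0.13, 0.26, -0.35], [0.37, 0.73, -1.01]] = a @ [[-0.08,-0.16,0.22], [-0.04,-0.08,0.11], [0.05,0.1,-0.14]]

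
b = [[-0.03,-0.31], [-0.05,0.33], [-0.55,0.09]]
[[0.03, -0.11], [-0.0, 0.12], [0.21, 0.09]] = b @ [[-0.39, -0.11], [-0.06, 0.35]]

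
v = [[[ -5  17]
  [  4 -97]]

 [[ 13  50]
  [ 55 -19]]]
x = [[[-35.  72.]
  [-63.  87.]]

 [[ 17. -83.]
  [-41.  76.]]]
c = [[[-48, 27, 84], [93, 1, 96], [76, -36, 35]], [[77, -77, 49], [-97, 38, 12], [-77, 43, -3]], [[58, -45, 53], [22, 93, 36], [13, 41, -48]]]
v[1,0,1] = 50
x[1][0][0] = 17.0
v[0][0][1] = 17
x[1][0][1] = -83.0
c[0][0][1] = 27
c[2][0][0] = 58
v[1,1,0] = 55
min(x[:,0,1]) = -83.0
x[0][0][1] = 72.0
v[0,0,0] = -5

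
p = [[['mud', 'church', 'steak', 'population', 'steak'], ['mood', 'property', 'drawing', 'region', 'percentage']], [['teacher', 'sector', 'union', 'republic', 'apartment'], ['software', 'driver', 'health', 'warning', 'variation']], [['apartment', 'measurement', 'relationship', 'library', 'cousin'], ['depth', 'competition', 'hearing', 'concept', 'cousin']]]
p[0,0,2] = 'steak'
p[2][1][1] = 'competition'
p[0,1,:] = ['mood', 'property', 'drawing', 'region', 'percentage']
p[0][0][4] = 'steak'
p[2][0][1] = 'measurement'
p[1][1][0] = 'software'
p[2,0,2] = 'relationship'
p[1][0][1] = 'sector'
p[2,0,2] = 'relationship'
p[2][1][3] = 'concept'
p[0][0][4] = 'steak'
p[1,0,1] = 'sector'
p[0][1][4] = 'percentage'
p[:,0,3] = ['population', 'republic', 'library']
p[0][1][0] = 'mood'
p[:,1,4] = ['percentage', 'variation', 'cousin']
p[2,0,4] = 'cousin'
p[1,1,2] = 'health'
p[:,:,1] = [['church', 'property'], ['sector', 'driver'], ['measurement', 'competition']]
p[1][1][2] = 'health'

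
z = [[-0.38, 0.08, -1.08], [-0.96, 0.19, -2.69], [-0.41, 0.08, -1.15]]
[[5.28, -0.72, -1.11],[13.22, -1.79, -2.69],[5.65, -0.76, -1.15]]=z @ [[-3.74, 0.46, -4.62], [-1.42, -0.99, -1.98], [-3.68, 0.43, 2.51]]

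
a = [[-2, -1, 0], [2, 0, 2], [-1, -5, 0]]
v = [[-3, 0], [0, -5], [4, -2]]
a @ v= [[6, 5], [2, -4], [3, 25]]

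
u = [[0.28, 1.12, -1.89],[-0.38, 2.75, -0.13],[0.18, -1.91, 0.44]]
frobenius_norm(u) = 4.06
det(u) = -0.01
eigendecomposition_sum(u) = [[-0.81,4.63,0.48], [-0.60,3.48,0.36], [0.53,-3.03,-0.31]] + [[1.09, -3.51, -2.37],[0.22, -0.73, -0.49],[-0.35, 1.12, 0.76]] + [[-0.0, -0.00, -0.00], [-0.0, -0.0, -0.0], [-0.0, -0.0, -0.00]]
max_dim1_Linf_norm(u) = 2.75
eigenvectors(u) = [[0.71,0.93,0.96], [0.53,0.19,0.14], [-0.46,-0.3,0.23]]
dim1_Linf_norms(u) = [1.89, 2.75, 1.91]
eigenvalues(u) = [2.36, 1.12, -0.0]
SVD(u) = [[0.44, -0.88, 0.16], [0.72, 0.46, 0.52], [-0.53, -0.11, 0.84]] @ diag([3.693938488262952, 1.6904489221034755, 0.0009416415509599482]) @ [[-0.07, 0.95, -0.32], [-0.26, 0.29, 0.92], [-0.96, -0.14, -0.23]]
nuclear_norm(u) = 5.39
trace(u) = 3.47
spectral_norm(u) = 3.69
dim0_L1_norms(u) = [0.84, 5.78, 2.46]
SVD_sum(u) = [[-0.11, 1.55, -0.52],[-0.18, 2.53, -0.84],[0.13, -1.85, 0.62]] + [[0.39, -0.43, -1.37], [-0.2, 0.22, 0.71], [0.05, -0.06, -0.18]] + [[-0.0, -0.00, -0.00], [-0.0, -0.0, -0.0], [-0.0, -0.00, -0.00]]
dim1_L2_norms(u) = [2.21, 2.78, 1.97]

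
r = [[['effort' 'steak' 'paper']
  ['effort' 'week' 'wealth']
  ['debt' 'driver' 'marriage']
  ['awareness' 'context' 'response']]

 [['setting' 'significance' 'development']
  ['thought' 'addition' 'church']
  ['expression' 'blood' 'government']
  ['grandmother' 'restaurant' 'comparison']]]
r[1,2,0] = 'expression'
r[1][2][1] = 'blood'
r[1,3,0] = 'grandmother'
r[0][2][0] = 'debt'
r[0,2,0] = 'debt'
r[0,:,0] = ['effort', 'effort', 'debt', 'awareness']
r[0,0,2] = 'paper'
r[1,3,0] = 'grandmother'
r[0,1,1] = 'week'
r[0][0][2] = 'paper'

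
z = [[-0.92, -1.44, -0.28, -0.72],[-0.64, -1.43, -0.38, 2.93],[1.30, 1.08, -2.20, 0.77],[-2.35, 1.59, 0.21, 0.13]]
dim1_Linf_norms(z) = [1.44, 2.93, 2.2, 2.35]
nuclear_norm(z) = 10.73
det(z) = -42.20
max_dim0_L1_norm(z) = 5.54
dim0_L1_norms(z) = [5.21, 5.54, 3.07, 4.55]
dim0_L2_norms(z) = [2.91, 2.8, 2.26, 3.12]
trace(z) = -4.42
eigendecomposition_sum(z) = [[0.56+0.00j, -0.49+0.00j, (-0.03+0j), (-0.73-0j)], [-0.82+0.00j, 0.72-0.00j, (0.04-0j), 1.08+0.00j], [-0.20+0.00j, (0.17-0j), (0.01-0j), 0.26+0.00j], [(-1.05+0j), 0.92-0.00j, 0.05-0.00j, 1.38+0.00j]] + [[(-0.54+0.8j), -0.57-0.31j, (-0.05-0.32j), 0.17+0.73j], [-0.13+1.44j, (-0.97+0j), -0.30-0.39j, 0.74+0.84j], [2.04+0.41j, -0.14+1.39j, -0.60+0.37j, (1.31-0.94j)], [-0.39-0.37j, 0.22-0.29j, 0.18+0.00j, -0.41+0.03j]] + [[(-0.54-0.8j), (-0.57+0.31j), -0.05+0.32j, 0.17-0.73j],  [(-0.13-1.44j), (-0.97-0j), (-0.3+0.39j), (0.74-0.84j)],  [2.04-0.41j, (-0.14-1.39j), (-0.6-0.37j), (1.31+0.94j)],  [(-0.39+0.37j), 0.22+0.29j, (0.18-0j), (-0.41-0.03j)]] + [[(-0.4+0j), 0.18-0.00j, -0.16-0.00j, (-0.33+0j)], [(0.45-0j), (-0.21+0j), 0.18+0.00j, 0.37-0.00j], [(-2.58+0j), 1.18-0.00j, -1.01-0.00j, -2.10+0.00j], [(-0.51+0j), (0.24-0j), -0.20-0.00j, -0.42+0.00j]]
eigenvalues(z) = [(2.66+0j), (-2.52+1.2j), (-2.52-1.2j), (-2.03+0j)]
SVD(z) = [[0.04, -0.31, -0.35, 0.88],[-0.88, -0.47, 0.08, -0.09],[-0.38, 0.70, 0.43, 0.43],[0.30, -0.44, 0.83, 0.16]] @ diag([3.408243535927183, 3.1773804050812346, 2.7043060440380966, 1.4409575224118873]) @ [[-0.2, 0.37, 0.36, -0.84], [0.8, 0.37, -0.43, -0.21], [-0.42, 0.80, -0.26, 0.34], [-0.39, -0.3, -0.79, -0.37]]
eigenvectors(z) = [[-0.38+0.00j, (-0.13+0.32j), (-0.13-0.32j), (0.15+0j)],[0.56+0.00j, (0.05+0.52j), 0.05-0.52j, (-0.17+0j)],[(0.14+0j), 0.75+0.00j, (0.75-0j), (0.96+0j)],[(0.72+0j), (-0.17-0.1j), (-0.17+0.1j), 0.19+0.00j]]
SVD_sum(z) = [[-0.03, 0.06, 0.05, -0.13], [0.58, -1.1, -1.06, 2.50], [0.25, -0.47, -0.46, 1.07], [-0.20, 0.37, 0.36, -0.84]] + [[-0.79, -0.36, 0.43, 0.21], [-1.18, -0.54, 0.64, 0.31], [1.77, 0.81, -0.95, -0.46], [-1.13, -0.52, 0.61, 0.29]] + [[0.39, -0.76, 0.24, -0.32],[-0.09, 0.17, -0.06, 0.07],[-0.48, 0.92, -0.30, 0.39],[-0.94, 1.80, -0.58, 0.77]] + [[-0.49, -0.38, -1.00, -0.48], [0.05, 0.04, 0.1, 0.05], [-0.24, -0.18, -0.49, -0.23], [-0.09, -0.07, -0.18, -0.08]]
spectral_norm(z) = 3.41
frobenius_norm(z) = 5.58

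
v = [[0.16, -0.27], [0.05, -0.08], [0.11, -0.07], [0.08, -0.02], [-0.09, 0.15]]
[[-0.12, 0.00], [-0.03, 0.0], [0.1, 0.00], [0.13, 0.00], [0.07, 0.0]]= v@ [[1.97, 0.00], [1.62, 0.00]]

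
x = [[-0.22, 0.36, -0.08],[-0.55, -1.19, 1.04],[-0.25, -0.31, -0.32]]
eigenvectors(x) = [[(-0.78+0j), -0.31-0.33j, -0.31+0.33j], [(0.63+0j), 0.82+0.00j, 0.82-0.00j], [(-0+0j), 0.30+0.20j, (0.3-0.2j)]]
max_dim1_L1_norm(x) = 2.78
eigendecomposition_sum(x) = [[(-0.43+0j), 0.10-0.00j, -0.71+0.00j],[(0.35-0j), (-0.08+0j), (0.57-0j)],[(-0+0j), 0.00-0.00j, (-0+0j)]] + [[0.11+0.24j, (0.13+0.29j), (0.32-0.47j)], [(-0.45-0.16j), (-0.56-0.19j), (0.23+1.01j)], [(-0.12-0.16j), (-0.16-0.2j), -0.16+0.42j]] + [[(0.11-0.24j), (0.13-0.29j), (0.32+0.47j)], [(-0.45+0.16j), (-0.56+0.19j), (0.23-1.01j)], [-0.12+0.16j, (-0.16+0.2j), -0.16-0.42j]]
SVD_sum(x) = [[0.08,0.18,-0.15], [-0.52,-1.23,1.00], [-0.04,-0.08,0.07]] + [[0.01, 0.01, 0.01], [0.01, 0.02, 0.03], [-0.2, -0.23, -0.39]] + [[-0.3,  0.17,  0.05], [-0.04,  0.02,  0.01], [-0.01,  0.01,  0.0]]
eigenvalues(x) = [(-0.51+0j), (-0.61+0.47j), (-0.61-0.47j)]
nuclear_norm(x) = 2.55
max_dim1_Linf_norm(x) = 1.19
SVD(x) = [[0.14, 0.04, 0.99],[-0.99, 0.07, 0.14],[-0.07, -1.0, 0.05]] @ diag([1.6938687885942203, 0.4993415507453938, 0.35646394309317414]) @ [[0.31,0.74,-0.6],  [0.4,0.47,0.79],  [-0.86,0.49,0.15]]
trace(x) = -1.73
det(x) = -0.30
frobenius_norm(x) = 1.80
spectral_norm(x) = 1.69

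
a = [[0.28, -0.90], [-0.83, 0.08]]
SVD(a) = [[-0.81, 0.59], [0.59, 0.81]] @ diag([1.0541323694925435, 0.6873899530746983]) @ [[-0.68, 0.73], [-0.73, -0.68]]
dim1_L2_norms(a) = [0.94, 0.83]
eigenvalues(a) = [1.05, -0.69]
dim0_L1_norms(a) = [1.11, 0.98]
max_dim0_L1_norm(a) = 1.11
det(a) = -0.72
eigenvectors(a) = [[0.76,0.68],[-0.65,0.73]]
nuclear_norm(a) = 1.74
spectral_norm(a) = 1.05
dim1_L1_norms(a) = [1.18, 0.91]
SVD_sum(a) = [[0.58, -0.62], [-0.42, 0.46]] + [[-0.3, -0.28], [-0.41, -0.38]]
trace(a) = 0.36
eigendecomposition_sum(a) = [[0.59,-0.54],  [-0.5,0.46]] + [[-0.31, -0.36], [-0.33, -0.38]]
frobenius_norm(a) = 1.26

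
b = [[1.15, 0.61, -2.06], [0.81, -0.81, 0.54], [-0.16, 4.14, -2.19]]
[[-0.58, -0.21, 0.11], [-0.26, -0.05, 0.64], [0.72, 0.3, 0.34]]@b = [[-0.85, 0.27, 0.84], [-0.44, 2.53, -0.89], [1.02, 1.60, -2.07]]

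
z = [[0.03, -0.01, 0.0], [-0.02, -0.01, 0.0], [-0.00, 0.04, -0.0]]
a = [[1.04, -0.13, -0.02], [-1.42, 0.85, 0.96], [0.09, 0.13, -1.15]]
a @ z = [[0.03, -0.01, 0.00], [-0.06, 0.04, 0.00], [0.0, -0.05, 0.00]]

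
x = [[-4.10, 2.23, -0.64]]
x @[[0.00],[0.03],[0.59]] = [[-0.31]]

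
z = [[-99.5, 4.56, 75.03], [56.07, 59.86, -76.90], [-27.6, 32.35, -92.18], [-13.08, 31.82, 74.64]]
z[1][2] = -76.9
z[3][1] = 31.82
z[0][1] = 4.56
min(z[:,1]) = 4.56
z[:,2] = [75.03, -76.9, -92.18, 74.64]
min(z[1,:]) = -76.9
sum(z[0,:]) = -19.909999999999997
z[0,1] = 4.56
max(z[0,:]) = 75.03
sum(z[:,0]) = -84.11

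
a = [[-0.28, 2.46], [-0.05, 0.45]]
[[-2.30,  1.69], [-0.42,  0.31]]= a @ [[-0.94, 0.74], [-1.04, 0.77]]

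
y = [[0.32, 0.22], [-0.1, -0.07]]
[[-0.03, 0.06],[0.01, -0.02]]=y @ [[-0.17, 0.09], [0.11, 0.14]]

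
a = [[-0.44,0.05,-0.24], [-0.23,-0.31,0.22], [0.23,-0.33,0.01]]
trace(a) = -0.74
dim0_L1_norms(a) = [0.9, 0.69, 0.47]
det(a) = -0.06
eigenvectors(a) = [[0.65+0.00j,-0.29+0.23j,-0.29-0.23j], [0.73+0.00j,(0.13-0.58j),(0.13+0.58j)], [(0.2+0j),(0.71+0j),(0.71-0j)]]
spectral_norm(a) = 0.58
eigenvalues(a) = [(-0.46+0j), (-0.14+0.34j), (-0.14-0.34j)]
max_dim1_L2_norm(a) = 0.5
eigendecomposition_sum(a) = [[(-0.3+0j), -0.12+0.00j, -0.10-0.00j], [-0.33+0.00j, (-0.13+0j), -0.11-0.00j], [-0.09+0.00j, -0.04+0.00j, (-0.03-0j)]] + [[(-0.07+0.04j), (0.08-0.02j), (-0.07-0.07j)], [0.05-0.13j, -0.09+0.11j, (0.16+0.02j)], [0.16+0.03j, (-0.15-0.08j), (0.02+0.2j)]] + [[(-0.07-0.04j), (0.08+0.02j), -0.07+0.07j], [(0.05+0.13j), (-0.09-0.11j), (0.16-0.02j)], [0.16-0.03j, (-0.15+0.08j), (0.02-0.2j)]]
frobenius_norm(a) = 0.78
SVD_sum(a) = [[-0.4, 0.19, -0.17], [0.01, -0.0, 0.0], [0.28, -0.13, 0.12]] + [[-0.06, -0.09, 0.04], [-0.22, -0.35, 0.14], [-0.08, -0.12, 0.05]] + [[0.02, -0.05, -0.11], [-0.01, 0.04, 0.08], [0.03, -0.08, -0.15]]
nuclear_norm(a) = 1.28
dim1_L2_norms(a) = [0.5, 0.44, 0.4]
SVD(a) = [[-0.82, -0.24, 0.52],[0.02, -0.92, -0.39],[0.57, -0.31, 0.76]] @ diag([0.5800083110162119, 0.47256440659663357, 0.23080996679106544]) @ [[0.84,  -0.4,  0.36], [0.52,  0.8,  -0.32], [0.16,  -0.45,  -0.88]]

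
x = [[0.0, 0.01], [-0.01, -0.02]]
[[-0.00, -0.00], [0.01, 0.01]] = x @ [[0.29,-0.19], [-0.47,-0.26]]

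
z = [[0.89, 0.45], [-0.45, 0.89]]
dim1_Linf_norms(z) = [0.89, 0.89]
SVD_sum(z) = [[0.89, 0.00],  [-0.45, 0.00]] + [[0.0, 0.45],[0.00, 0.89]]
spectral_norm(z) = 1.00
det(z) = 0.99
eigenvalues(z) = [(0.89+0.45j), (0.89-0.45j)]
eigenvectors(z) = [[(0.71+0j), 0.71-0.00j], [0.00+0.71j, -0.71j]]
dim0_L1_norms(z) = [1.34, 1.34]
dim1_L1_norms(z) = [1.34, 1.34]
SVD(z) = [[-0.89,  0.45], [0.45,  0.89]] @ diag([0.997296345125159, 0.9972963451251589]) @ [[-1.0, -0.00], [0.0, 1.0]]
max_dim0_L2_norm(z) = 1.0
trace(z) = 1.78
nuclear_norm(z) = 1.99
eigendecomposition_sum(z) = [[(0.44+0.22j), (0.22-0.44j)], [-0.22+0.44j, 0.44+0.22j]] + [[0.44-0.22j, 0.22+0.44j], [-0.22-0.44j, (0.44-0.22j)]]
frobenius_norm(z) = 1.41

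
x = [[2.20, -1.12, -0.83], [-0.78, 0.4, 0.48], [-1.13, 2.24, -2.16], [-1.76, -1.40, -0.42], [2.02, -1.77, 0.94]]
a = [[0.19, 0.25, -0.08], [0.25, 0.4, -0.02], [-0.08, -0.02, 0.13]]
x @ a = [[0.20, 0.12, -0.26], [-0.09, -0.04, 0.12], [0.52, 0.66, -0.24], [-0.65, -0.99, 0.11], [-0.13, -0.22, -0.00]]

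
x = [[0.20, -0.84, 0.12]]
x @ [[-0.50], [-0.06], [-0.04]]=[[-0.05]]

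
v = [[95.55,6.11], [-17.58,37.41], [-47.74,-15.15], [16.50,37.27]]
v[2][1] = -15.15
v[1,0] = -17.58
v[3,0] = 16.5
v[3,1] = 37.27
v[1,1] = 37.41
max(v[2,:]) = -15.15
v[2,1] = -15.15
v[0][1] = 6.11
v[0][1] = 6.11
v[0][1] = 6.11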